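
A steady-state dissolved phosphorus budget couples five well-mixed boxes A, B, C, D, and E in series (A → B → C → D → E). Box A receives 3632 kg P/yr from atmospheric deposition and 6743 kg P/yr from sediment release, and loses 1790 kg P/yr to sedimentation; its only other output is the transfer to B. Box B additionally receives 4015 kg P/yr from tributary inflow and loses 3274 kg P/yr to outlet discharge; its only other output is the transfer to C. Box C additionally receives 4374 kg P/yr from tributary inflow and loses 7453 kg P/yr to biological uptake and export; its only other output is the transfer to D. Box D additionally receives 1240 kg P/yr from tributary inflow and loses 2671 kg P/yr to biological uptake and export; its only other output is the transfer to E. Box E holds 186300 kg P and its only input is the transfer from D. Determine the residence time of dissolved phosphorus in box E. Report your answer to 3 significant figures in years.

38.7 yr

Box A: F(A→B) = (3632 + 6743) − 1790 = 8585.0 kg P/yr.
Box B: F(B→C) = (8585.0 + 4015) − 3274 = 9326.0 kg P/yr.
Box C: F(C→D) = (9326.0 + 4374) − 7453 = 6247.0 kg P/yr.
Box D: F(D→E) = (6247.0 + 1240) − 2671 = 4816.0 kg P/yr.
Box E throughput = its input = 4816.0 kg P/yr; τ = 186300 / 4816.0 = 38.68 yr.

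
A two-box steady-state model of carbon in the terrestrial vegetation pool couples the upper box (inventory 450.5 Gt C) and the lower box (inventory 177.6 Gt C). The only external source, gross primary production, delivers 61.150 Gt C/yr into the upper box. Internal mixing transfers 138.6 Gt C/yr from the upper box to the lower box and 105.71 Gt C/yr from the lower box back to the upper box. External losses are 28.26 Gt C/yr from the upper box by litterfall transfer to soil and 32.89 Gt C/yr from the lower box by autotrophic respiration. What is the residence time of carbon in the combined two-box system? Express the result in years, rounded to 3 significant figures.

Treat the two boxes together as one reservoir: the mixing fluxes between them are internal recycling, so τ = ΣM / Σ(external losses).
M_total = 450.5 + 177.6 = 628.10 Gt C.
ΣF_external_out = 28.26 + 32.89 = 61.150 Gt C/yr.
τ = M_total / ΣF_ext = 628.10 / 61.150 = 10.27 yr.

10.3 yr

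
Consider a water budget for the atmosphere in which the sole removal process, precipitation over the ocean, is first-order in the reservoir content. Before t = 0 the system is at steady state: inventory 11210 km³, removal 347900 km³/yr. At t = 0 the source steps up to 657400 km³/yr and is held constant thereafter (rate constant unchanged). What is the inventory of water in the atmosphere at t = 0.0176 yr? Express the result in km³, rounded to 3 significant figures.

τ = M₀/F₀ = 11210/347900 = 0.03222 yr; rate constant k = 1/τ.
New steady state M_∞ = F₁/k = F₁·τ = 657400 × 0.03222 = 21183 km³.
M(t) = M_∞ + (M₀ − M_∞)·e^(−t/τ); t/τ = 0.0176/0.03222 = 0.5462, so e^(−t/τ) = 0.5791.
M(t) = 21183 − 9973 × 0.5791 = 15407 km³.

15400 km³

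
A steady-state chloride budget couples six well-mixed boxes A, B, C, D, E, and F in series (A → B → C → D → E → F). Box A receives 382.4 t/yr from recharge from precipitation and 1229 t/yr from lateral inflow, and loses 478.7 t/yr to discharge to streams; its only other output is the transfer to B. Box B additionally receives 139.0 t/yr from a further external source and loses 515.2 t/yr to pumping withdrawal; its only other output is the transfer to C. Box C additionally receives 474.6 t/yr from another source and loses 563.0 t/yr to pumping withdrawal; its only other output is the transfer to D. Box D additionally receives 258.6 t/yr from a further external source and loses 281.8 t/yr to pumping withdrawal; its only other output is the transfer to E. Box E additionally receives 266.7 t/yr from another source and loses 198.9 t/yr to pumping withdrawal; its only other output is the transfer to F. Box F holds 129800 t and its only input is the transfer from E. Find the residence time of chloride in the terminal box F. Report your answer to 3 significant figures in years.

Box A: F(A→B) = (382.4 + 1229) − 478.7 = 1132.7 t/yr.
Box B: F(B→C) = (1132.7 + 139.0) − 515.2 = 756.50 t/yr.
Box C: F(C→D) = (756.50 + 474.6) − 563.0 = 668.10 t/yr.
Box D: F(D→E) = (668.10 + 258.6) − 281.8 = 644.90 t/yr.
Box E: F(E→F) = (644.90 + 266.7) − 198.9 = 712.70 t/yr.
Box F throughput = its input = 712.70 t/yr; τ = 129800 / 712.70 = 182.1 yr.

182 yr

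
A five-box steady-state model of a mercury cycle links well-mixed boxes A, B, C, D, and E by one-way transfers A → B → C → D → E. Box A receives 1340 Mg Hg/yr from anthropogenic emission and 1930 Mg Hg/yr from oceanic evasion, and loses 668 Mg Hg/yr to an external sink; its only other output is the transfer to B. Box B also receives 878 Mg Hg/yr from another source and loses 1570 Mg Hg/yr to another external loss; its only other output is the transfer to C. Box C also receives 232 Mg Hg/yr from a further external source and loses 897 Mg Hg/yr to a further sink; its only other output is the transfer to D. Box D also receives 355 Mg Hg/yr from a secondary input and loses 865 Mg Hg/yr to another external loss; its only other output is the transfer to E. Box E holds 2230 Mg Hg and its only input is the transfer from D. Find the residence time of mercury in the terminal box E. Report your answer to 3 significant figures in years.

Box A: F(A→B) = (1340 + 1930) − 668 = 2602.0 Mg Hg/yr.
Box B: F(B→C) = (2602.0 + 878) − 1570 = 1910.0 Mg Hg/yr.
Box C: F(C→D) = (1910.0 + 232) − 897 = 1245.0 Mg Hg/yr.
Box D: F(D→E) = (1245.0 + 355) − 865 = 735.00 Mg Hg/yr.
Box E throughput = its input = 735.00 Mg Hg/yr; τ = 2230 / 735.00 = 3.034 yr.

3.03 yr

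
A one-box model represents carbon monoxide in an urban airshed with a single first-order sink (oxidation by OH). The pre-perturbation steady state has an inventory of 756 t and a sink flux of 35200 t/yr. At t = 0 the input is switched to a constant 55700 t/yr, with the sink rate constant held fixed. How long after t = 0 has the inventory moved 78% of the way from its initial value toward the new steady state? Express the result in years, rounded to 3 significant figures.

0.0325 yr

τ = M₀/F₀ = 756/35200 = 0.02148 yr.
The remaining gap fraction is e^(−t/τ); 78% covered ⇒ e^(−t/τ) = 0.220.
t = −τ ln(0.220) = 0.02148 × 1.514 = 0.03252 yr.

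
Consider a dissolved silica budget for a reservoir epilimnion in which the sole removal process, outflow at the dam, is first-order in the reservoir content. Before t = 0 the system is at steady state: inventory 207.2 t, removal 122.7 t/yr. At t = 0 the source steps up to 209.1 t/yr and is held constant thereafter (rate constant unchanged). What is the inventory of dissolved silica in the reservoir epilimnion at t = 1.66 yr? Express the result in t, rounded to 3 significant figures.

Residence time τ = M₀/F₀ = 1.689 yr. The eventual steady state is M_∞ = M₀·(F₁/F₀) = 207.2 × 209.1/122.7 = 353.10 t.
The anomaly ΔM(t) = M(t) − M_∞ decays as ΔM₀·e^(−t/τ) with ΔM₀ = 207.2 − 353.10 = −145.9 t.
At t = 1.66 yr, e^(−t/τ) = e^(−0.9830) = 0.3742, so ΔM = −54.59 t and M = 353.10 − 54.59 = 298.51 t.

299 t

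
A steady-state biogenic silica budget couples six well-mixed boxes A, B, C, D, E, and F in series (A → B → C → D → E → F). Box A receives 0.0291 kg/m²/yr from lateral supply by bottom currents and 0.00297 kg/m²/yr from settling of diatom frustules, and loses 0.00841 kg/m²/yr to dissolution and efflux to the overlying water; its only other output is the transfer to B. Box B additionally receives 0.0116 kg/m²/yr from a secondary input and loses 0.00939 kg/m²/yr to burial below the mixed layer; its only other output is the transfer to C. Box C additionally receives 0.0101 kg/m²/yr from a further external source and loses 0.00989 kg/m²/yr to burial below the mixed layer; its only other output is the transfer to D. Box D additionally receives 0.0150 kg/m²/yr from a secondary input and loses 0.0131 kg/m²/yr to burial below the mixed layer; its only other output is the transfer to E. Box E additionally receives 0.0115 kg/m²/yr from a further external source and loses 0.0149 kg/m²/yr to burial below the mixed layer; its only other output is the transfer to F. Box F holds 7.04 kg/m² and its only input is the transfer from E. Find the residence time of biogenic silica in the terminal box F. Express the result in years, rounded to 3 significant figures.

Box A: F(A→B) = (0.0291 + 0.00297) − 0.00841 = 0.023660 kg/m²/yr.
Box B: F(B→C) = (0.023660 + 0.0116) − 0.00939 = 0.025870 kg/m²/yr.
Box C: F(C→D) = (0.025870 + 0.0101) − 0.00989 = 0.026080 kg/m²/yr.
Box D: F(D→E) = (0.026080 + 0.0150) − 0.0131 = 0.027980 kg/m²/yr.
Box E: F(E→F) = (0.027980 + 0.0115) − 0.0149 = 0.024580 kg/m²/yr.
Box F throughput = its input = 0.024580 kg/m²/yr; τ = 7.04 / 0.024580 = 286.4 yr.

286 yr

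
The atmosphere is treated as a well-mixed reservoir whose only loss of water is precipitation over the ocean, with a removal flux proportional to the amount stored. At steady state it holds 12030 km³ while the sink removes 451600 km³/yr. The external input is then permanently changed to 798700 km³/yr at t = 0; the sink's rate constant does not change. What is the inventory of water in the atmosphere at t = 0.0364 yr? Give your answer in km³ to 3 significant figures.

The sink rate constant is k = F₀/M₀ = 451600/12030 = 37.54 yr⁻¹.
Solving dM/dt = F₁ − kM with M(0) = M₀ gives M(t) = F₁/k + (M₀ − F₁/k)·e^(−kt).
F₁/k = 798700/37.54 = 21276 km³; kt = 37.54 × 0.0364 = 1.366, e^(−kt) = 0.2550.
M(0.0364) = 21276 + (12030 − 21276) × 0.2550 = 21276 − 2358 = 18918 km³.

18900 km³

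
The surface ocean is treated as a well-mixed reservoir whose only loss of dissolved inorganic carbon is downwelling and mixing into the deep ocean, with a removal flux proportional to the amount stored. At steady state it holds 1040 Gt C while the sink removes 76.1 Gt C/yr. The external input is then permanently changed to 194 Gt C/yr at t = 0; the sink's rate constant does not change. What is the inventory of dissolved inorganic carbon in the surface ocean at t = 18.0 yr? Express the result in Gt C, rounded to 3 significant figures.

2220 Gt C

τ = M₀/F₀ = 1040/76.1 = 13.67 yr; rate constant k = 1/τ.
New steady state M_∞ = F₁/k = F₁·τ = 194 × 13.67 = 2651.2 Gt C.
M(t) = M_∞ + (M₀ − M_∞)·e^(−t/τ); t/τ = 18.0/13.67 = 1.317, so e^(−t/τ) = 0.2679.
M(t) = 2651.2 − 1611 × 0.2679 = 2219.6 Gt C.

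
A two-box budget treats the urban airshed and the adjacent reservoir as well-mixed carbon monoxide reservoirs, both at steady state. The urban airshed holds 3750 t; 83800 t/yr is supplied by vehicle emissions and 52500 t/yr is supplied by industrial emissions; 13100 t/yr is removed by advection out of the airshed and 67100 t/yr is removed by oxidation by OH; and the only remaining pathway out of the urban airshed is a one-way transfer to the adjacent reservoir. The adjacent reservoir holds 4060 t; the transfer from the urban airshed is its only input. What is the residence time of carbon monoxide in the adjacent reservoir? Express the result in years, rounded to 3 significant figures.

Balance the urban airshed: ΣF_in = 83800 + 52500 = 136300 t/yr.
Transfer to the adjacent reservoir = ΣF_in − (13100 + 67100) = 56100 t/yr.
At steady state the output of the adjacent reservoir equals its input, 56100 t/yr.
τ = M / F = 4060 / 56100 = 0.07237 yr.

0.0724 yr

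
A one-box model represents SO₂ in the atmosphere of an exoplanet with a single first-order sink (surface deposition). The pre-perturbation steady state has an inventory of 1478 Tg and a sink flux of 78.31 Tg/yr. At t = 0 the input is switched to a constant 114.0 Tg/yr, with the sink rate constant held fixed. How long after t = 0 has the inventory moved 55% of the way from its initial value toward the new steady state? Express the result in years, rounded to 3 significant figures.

15.1 yr

τ = M₀/F₀ = 1478/78.31 = 18.87 yr.
The remaining gap fraction is e^(−t/τ); 55% covered ⇒ e^(−t/τ) = 0.450.
t = −τ ln(0.450) = 18.87 × 0.7985 = 15.07 yr.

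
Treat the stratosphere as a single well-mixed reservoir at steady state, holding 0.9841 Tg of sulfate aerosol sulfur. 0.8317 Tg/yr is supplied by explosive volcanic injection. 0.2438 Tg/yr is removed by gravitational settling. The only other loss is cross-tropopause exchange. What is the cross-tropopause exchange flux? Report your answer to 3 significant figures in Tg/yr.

At steady state ΣF_in = ΣF_out.
ΣF_in = 0.83170 Tg/yr.
Cross-tropopause exchange flux = ΣF_in − (0.2438) = 0.83170 − 0.2438 = 0.5879 Tg/yr.

0.588 Tg/yr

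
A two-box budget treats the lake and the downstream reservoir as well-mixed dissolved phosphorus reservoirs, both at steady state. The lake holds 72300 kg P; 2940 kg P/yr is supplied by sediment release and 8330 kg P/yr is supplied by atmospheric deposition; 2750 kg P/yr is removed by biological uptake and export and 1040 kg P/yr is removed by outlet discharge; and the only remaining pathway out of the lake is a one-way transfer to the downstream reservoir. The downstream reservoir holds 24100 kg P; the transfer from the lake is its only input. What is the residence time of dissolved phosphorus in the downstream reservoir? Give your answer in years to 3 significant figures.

3.22 yr

Balance the lake: ΣF_in = 2940 + 8330 = 11270 kg P/yr.
Transfer to the downstream reservoir = ΣF_in − (2750 + 1040) = 7480.0 kg P/yr.
At steady state the output of the downstream reservoir equals its input, 7480.0 kg P/yr.
τ = M / F = 24100 / 7480.0 = 3.222 yr.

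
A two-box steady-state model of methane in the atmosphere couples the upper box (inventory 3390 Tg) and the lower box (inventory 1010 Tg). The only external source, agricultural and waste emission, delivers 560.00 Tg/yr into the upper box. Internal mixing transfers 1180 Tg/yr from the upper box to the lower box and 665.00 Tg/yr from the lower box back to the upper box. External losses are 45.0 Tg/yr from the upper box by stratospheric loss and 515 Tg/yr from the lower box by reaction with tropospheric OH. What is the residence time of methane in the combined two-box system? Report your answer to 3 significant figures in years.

7.86 yr

Treat the two boxes together as one reservoir: the mixing fluxes between them are internal recycling, so τ = ΣM / Σ(external losses).
M_total = 3390 + 1010 = 4400.0 Tg.
ΣF_external_out = 45.0 + 515 = 560.00 Tg/yr.
τ = M_total / ΣF_ext = 4400.0 / 560.00 = 7.857 yr.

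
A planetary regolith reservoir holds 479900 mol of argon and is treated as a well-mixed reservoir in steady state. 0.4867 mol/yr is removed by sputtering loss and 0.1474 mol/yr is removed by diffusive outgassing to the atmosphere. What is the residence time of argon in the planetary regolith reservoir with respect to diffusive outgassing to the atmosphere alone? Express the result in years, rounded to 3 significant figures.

3.26×10^6 yr

Residence time with respect to a single sink: τ = M / F_sink.
τ = 479900 / 0.1474 = 3.256×10^6 yr.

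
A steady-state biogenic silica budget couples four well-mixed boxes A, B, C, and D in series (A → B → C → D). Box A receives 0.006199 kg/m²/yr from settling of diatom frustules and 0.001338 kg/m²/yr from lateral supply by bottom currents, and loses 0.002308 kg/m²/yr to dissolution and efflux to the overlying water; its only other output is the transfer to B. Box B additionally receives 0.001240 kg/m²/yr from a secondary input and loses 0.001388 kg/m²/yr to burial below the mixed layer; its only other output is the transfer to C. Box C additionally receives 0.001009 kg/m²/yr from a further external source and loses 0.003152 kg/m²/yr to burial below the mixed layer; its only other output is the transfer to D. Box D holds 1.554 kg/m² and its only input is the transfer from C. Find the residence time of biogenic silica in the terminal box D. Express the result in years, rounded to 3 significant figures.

Box A: F(A→B) = (0.006199 + 0.001338) − 0.002308 = 0.0052290 kg/m²/yr.
Box B: F(B→C) = (0.0052290 + 0.001240) − 0.001388 = 0.0050810 kg/m²/yr.
Box C: F(C→D) = (0.0050810 + 0.001009) − 0.003152 = 0.0029380 kg/m²/yr.
Box D throughput = its input = 0.0029380 kg/m²/yr; τ = 1.554 / 0.0029380 = 528.9 yr.

529 yr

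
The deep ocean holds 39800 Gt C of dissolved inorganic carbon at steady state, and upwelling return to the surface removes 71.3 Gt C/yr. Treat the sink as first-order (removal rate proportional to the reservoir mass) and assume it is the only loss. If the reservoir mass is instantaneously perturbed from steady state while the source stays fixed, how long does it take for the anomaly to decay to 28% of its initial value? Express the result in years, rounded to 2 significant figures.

For a linear reservoir the anomaly decays as exp(−t/τ) with τ = M/F = 39800/71.3 = 558.2 yr.
exp(−t/τ) = 0.28 ⇒ t = −τ ln(0.28) = 558.2 × 1.273 = 710.6 yr.

710 yr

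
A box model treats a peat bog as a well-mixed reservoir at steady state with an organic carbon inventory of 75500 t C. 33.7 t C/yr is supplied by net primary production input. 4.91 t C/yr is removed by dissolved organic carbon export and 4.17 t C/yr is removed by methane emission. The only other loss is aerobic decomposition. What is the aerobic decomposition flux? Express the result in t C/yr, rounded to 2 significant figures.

At steady state ΣF_in = ΣF_out.
ΣF_in = 33.700 t C/yr.
Aerobic decomposition flux = ΣF_in − (4.91 + 4.17) = 33.700 − 9.080 = 24.62 t C/yr.

25 t C/yr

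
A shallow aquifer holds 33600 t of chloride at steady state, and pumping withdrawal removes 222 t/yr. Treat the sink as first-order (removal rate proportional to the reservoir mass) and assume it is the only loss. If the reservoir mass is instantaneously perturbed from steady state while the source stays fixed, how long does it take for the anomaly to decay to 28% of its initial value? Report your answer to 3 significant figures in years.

For a linear reservoir the anomaly decays as exp(−t/τ) with τ = M/F = 33600/222 = 151.4 yr.
exp(−t/τ) = 0.28 ⇒ t = −τ ln(0.28) = 151.4 × 1.273 = 192.7 yr.

193 yr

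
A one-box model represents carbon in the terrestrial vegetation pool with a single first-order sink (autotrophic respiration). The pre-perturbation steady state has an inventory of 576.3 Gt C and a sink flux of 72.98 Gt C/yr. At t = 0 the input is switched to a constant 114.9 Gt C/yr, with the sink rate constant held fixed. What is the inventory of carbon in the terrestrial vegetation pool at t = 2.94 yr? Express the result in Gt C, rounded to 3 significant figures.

τ = M₀/F₀ = 576.3/72.98 = 7.897 yr; rate constant k = 1/τ.
New steady state M_∞ = F₁/k = F₁·τ = 114.9 × 7.897 = 907.33 Gt C.
M(t) = M_∞ + (M₀ − M_∞)·e^(−t/τ); t/τ = 2.94/7.897 = 0.3723, so e^(−t/τ) = 0.6891.
M(t) = 907.33 − 331.0 × 0.6891 = 679.20 Gt C.

679 Gt C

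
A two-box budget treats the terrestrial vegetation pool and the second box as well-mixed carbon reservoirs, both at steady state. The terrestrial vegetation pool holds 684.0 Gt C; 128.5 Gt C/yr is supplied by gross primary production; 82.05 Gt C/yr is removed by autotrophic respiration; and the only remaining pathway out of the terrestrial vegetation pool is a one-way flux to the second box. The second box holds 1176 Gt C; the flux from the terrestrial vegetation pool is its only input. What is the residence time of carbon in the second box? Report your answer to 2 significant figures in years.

25 yr

Balance the terrestrial vegetation pool: ΣF_in = 128.50 Gt C/yr.
Flux to the second box = ΣF_in − (82.05) = 46.450 Gt C/yr.
At steady state the output of the second box equals its input, 46.450 Gt C/yr.
τ = M / F = 1176 / 46.450 = 25.32 yr.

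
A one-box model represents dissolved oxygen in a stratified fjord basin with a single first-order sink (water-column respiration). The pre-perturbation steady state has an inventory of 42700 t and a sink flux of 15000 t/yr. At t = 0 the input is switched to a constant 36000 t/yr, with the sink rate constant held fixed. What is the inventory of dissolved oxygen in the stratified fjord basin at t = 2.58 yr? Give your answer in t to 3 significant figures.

78300 t

The sink rate constant is k = F₀/M₀ = 15000/42700 = 0.3513 yr⁻¹.
Solving dM/dt = F₁ − kM with M(0) = M₀ gives M(t) = F₁/k + (M₀ − F₁/k)·e^(−kt).
F₁/k = 36000/0.3513 = 102480 t; kt = 0.3513 × 2.58 = 0.9063, e^(−kt) = 0.4040.
M(2.58) = 102480 + (42700 − 102480) × 0.4040 = 102480 − 24150 = 78328 t.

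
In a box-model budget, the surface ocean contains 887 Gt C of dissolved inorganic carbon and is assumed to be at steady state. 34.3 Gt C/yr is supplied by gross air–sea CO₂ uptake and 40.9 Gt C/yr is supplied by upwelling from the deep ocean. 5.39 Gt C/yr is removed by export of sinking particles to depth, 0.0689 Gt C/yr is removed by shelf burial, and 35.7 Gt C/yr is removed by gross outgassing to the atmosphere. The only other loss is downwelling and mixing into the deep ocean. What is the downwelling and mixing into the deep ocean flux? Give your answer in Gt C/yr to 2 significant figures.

At steady state ΣF_in = ΣF_out.
ΣF_in = 34.3 + 40.9 = 75.200 Gt C/yr.
Downwelling and mixing into the deep ocean flux = ΣF_in − (5.39 + 0.0689 + 35.7) = 75.200 − 41.16 = 34.04 Gt C/yr.

34 Gt C/yr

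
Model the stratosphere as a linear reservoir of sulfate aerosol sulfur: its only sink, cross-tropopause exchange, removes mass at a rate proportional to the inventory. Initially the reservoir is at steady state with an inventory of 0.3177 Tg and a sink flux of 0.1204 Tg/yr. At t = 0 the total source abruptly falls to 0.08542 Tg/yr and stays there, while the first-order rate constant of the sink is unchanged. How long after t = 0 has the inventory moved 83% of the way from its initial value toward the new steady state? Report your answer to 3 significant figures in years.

τ = M₀/F₀ = 0.3177/0.1204 = 2.639 yr.
The remaining gap fraction is e^(−t/τ); 83% covered ⇒ e^(−t/τ) = 0.170.
t = −τ ln(0.170) = 2.639 × 1.772 = 4.676 yr.

4.68 yr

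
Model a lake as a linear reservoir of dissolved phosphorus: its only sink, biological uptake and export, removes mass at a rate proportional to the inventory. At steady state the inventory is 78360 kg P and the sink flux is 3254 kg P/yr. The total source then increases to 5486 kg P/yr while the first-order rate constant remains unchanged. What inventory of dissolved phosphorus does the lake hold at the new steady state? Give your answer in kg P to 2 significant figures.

Rate constant k = F/M = 3254 / 78360 = 0.04153 yr⁻¹.
At the new steady state, source = k·M_new ⇒ M_new = 5486 / 0.04153 = 132100 kg P.
(Equivalently M_new = M × F_new/F_old = 78360 × 5486/3254.)

130000 kg P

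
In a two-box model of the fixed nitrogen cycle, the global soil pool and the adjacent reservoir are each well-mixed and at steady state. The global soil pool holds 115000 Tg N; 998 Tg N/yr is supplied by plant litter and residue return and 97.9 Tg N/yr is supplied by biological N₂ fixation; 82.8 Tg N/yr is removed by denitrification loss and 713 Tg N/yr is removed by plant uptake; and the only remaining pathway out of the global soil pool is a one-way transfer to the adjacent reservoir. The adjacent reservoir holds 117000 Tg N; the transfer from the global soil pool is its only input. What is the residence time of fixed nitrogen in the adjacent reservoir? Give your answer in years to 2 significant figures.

390 yr

Balance the global soil pool: ΣF_in = 998 + 97.9 = 1095.9 Tg N/yr.
Transfer to the adjacent reservoir = ΣF_in − (82.8 + 713) = 300.10 Tg N/yr.
At steady state the output of the adjacent reservoir equals its input, 300.10 Tg N/yr.
τ = M / F = 117000 / 300.10 = 389.9 yr.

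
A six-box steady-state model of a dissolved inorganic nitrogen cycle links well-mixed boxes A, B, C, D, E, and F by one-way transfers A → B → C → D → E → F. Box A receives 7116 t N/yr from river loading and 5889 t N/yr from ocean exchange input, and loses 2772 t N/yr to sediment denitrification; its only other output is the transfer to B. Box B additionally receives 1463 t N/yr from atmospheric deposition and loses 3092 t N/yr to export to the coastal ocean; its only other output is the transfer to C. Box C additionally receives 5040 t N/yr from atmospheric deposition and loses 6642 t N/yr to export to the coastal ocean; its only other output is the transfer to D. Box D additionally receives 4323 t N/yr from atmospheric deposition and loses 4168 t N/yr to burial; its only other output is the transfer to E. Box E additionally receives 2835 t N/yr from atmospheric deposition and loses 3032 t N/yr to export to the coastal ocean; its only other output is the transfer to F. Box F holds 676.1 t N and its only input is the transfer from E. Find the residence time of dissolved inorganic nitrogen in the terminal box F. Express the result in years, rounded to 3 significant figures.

0.0971 yr

Box A: F(A→B) = (7116 + 5889) − 2772 = 10233 t N/yr.
Box B: F(B→C) = (10233 + 1463) − 3092 = 8604.0 t N/yr.
Box C: F(C→D) = (8604.0 + 5040) − 6642 = 7002.0 t N/yr.
Box D: F(D→E) = (7002.0 + 4323) − 4168 = 7157.0 t N/yr.
Box E: F(E→F) = (7157.0 + 2835) − 3032 = 6960.0 t N/yr.
Box F throughput = its input = 6960.0 t N/yr; τ = 676.1 / 6960.0 = 0.09714 yr.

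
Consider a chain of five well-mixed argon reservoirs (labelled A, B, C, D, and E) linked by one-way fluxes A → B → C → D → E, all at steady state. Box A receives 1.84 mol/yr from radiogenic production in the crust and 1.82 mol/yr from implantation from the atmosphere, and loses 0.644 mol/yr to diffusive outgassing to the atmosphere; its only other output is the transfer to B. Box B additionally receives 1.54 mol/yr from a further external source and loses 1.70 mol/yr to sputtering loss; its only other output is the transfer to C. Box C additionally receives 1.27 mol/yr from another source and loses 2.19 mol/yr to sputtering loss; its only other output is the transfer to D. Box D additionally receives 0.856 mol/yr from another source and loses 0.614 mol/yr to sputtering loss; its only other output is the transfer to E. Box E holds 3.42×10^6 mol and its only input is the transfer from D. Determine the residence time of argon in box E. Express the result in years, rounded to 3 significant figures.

Box A: F(A→B) = (1.84 + 1.82) − 0.644 = 3.0160 mol/yr.
Box B: F(B→C) = (3.0160 + 1.54) − 1.70 = 2.8560 mol/yr.
Box C: F(C→D) = (2.8560 + 1.27) − 2.19 = 1.9360 mol/yr.
Box D: F(D→E) = (1.9360 + 0.856) − 0.614 = 2.1780 mol/yr.
Box E throughput = its input = 2.1780 mol/yr; τ = 3.42×10^6 / 2.1780 = 1.570×10^6 yr.

1.57×10^6 yr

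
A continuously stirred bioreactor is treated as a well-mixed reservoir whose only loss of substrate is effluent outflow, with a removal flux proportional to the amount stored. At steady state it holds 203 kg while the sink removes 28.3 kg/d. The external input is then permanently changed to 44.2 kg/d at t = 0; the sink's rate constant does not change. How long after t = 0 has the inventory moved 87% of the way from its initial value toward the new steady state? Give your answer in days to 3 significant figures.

τ = M₀/F₀ = 203/28.3 = 7.173 d.
The remaining gap fraction is e^(−t/τ); 87% covered ⇒ e^(−t/τ) = 0.130.
t = −τ ln(0.130) = 7.173 × 2.040 = 14.63 d.

14.6 d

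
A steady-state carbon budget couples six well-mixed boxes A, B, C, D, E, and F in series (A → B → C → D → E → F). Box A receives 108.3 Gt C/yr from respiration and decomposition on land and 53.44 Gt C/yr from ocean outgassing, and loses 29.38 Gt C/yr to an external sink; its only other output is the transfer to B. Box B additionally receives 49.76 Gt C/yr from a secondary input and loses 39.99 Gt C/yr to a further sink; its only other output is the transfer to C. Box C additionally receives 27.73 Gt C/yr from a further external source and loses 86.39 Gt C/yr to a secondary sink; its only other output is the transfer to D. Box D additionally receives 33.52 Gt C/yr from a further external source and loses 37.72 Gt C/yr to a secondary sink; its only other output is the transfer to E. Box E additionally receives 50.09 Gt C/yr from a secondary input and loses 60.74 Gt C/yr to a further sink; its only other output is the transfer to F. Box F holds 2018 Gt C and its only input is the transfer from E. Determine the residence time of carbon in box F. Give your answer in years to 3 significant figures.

Box A: F(A→B) = (108.3 + 53.44) − 29.38 = 132.36 Gt C/yr.
Box B: F(B→C) = (132.36 + 49.76) − 39.99 = 142.13 Gt C/yr.
Box C: F(C→D) = (142.13 + 27.73) − 86.39 = 83.470 Gt C/yr.
Box D: F(D→E) = (83.470 + 33.52) − 37.72 = 79.270 Gt C/yr.
Box E: F(E→F) = (79.270 + 50.09) − 60.74 = 68.620 Gt C/yr.
Box F throughput = its input = 68.620 Gt C/yr; τ = 2018 / 68.620 = 29.41 yr.

29.4 yr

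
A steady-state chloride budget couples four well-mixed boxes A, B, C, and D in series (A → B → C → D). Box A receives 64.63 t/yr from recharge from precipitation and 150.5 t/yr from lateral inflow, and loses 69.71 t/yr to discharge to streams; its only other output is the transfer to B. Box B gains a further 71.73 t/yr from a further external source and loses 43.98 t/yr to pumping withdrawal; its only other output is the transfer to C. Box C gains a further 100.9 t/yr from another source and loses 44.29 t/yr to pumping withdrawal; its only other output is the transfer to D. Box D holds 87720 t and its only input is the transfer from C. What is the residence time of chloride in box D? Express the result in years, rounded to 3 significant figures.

Box A: F(A→B) = (64.63 + 150.5) − 69.71 = 145.42 t/yr.
Box B: F(B→C) = (145.42 + 71.73) − 43.98 = 173.17 t/yr.
Box C: F(C→D) = (173.17 + 100.9) − 44.29 = 229.78 t/yr.
Box D throughput = its input = 229.78 t/yr; τ = 87720 / 229.78 = 381.8 yr.

382 yr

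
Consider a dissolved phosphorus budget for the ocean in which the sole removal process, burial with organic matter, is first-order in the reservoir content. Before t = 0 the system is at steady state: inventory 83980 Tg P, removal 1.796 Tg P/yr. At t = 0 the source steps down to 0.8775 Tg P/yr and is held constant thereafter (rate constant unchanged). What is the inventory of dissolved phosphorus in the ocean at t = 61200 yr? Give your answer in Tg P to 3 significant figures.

The sink rate constant is k = F₀/M₀ = 1.796/83980 = 2.139×10^-5 yr⁻¹.
Solving dM/dt = F₁ − kM with M(0) = M₀ gives M(t) = F₁/k + (M₀ − F₁/k)·e^(−kt).
F₁/k = 0.8775/2.139×10^-5 = 41031 Tg P; kt = 2.139×10^-5 × 61200 = 1.309, e^(−kt) = 0.2701.
M(61200) = 41031 + (83980 − 41031) × 0.2701 = 41031 + 11600 = 52633 Tg P.

52600 Tg P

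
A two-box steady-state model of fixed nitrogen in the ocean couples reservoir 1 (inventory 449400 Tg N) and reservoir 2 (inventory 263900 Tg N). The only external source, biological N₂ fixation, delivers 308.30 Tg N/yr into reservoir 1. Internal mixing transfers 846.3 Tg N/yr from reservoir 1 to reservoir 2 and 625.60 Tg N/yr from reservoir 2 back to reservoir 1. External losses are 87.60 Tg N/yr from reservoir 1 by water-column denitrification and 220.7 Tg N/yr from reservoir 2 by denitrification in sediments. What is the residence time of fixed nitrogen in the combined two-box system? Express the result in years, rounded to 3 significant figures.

For the system as a whole, the A↔B exchange is internal and contributes nothing to the throughput; only the external sinks remove mass.
M_total = 449400 + 263900 = 713300 Tg N.
ΣF_external_out = 87.60 + 220.7 = 308.30 Tg N/yr.
τ = M_total / ΣF_ext = 713300 / 308.30 = 2314 yr.

2310 yr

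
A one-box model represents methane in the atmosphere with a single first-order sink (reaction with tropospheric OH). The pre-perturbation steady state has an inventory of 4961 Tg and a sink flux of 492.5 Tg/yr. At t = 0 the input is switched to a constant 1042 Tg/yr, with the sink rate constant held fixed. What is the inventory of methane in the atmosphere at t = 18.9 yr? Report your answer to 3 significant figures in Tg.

9650 Tg

The sink rate constant is k = F₀/M₀ = 492.5/4961 = 0.09927 yr⁻¹.
Solving dM/dt = F₁ − kM with M(0) = M₀ gives M(t) = F₁/k + (M₀ − F₁/k)·e^(−kt).
F₁/k = 1042/0.09927 = 10496 Tg; kt = 0.09927 × 18.9 = 1.876, e^(−kt) = 0.1532.
M(18.9) = 10496 + (4961 − 10496) × 0.1532 = 10496 − 847.8 = 9648.4 Tg.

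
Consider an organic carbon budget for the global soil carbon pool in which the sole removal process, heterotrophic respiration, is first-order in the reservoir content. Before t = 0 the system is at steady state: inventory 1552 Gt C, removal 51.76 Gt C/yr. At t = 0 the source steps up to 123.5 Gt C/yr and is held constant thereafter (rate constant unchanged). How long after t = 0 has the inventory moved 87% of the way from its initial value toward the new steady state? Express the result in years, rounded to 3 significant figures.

61.2 yr

τ = M₀/F₀ = 1552/51.76 = 29.98 yr.
The remaining gap fraction is e^(−t/τ); 87% covered ⇒ e^(−t/τ) = 0.130.
t = −τ ln(0.130) = 29.98 × 2.040 = 61.18 yr.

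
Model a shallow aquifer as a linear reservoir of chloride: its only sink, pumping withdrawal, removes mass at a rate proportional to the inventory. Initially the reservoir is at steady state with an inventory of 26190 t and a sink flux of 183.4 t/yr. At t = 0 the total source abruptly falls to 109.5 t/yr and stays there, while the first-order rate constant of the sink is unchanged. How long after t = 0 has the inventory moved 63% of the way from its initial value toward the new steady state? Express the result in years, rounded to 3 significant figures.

142 yr

τ = M₀/F₀ = 26190/183.4 = 142.8 yr.
The remaining gap fraction is e^(−t/τ); 63% covered ⇒ e^(−t/τ) = 0.370.
t = −τ ln(0.370) = 142.8 × 0.9943 = 142.0 yr.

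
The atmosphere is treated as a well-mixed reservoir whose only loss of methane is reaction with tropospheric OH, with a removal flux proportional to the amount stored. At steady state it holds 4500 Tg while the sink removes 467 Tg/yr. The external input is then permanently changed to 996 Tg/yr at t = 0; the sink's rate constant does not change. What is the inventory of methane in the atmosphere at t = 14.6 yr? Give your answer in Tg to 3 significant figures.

8480 Tg

τ = M₀/F₀ = 4500/467 = 9.636 yr; rate constant k = 1/τ.
New steady state M_∞ = F₁/k = F₁·τ = 996 × 9.636 = 9597.4 Tg.
M(t) = M_∞ + (M₀ − M_∞)·e^(−t/τ); t/τ = 14.6/9.636 = 1.515, so e^(−t/τ) = 0.2198.
M(t) = 9597.4 − 5097 × 0.2198 = 8477.1 Tg.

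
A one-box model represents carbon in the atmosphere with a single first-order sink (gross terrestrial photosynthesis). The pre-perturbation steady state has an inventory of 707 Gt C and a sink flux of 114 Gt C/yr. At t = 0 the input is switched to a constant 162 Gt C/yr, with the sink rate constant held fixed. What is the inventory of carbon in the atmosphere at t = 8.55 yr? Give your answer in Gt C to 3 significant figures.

τ = M₀/F₀ = 707/114 = 6.202 yr; rate constant k = 1/τ.
New steady state M_∞ = F₁/k = F₁·τ = 162 × 6.202 = 1004.7 Gt C.
M(t) = M_∞ + (M₀ − M_∞)·e^(−t/τ); t/τ = 8.55/6.202 = 1.379, so e^(−t/τ) = 0.2519.
M(t) = 1004.7 − 297.7 × 0.2519 = 929.69 Gt C.

930 Gt C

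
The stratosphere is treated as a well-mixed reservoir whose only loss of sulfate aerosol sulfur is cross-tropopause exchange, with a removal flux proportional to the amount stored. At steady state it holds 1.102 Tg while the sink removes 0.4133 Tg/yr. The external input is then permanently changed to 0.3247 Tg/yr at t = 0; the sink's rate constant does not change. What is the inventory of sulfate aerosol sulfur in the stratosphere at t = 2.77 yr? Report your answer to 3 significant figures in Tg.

0.949 Tg

The sink rate constant is k = F₀/M₀ = 0.4133/1.102 = 0.3750 yr⁻¹.
Solving dM/dt = F₁ − kM with M(0) = M₀ gives M(t) = F₁/k + (M₀ − F₁/k)·e^(−kt).
F₁/k = 0.3247/0.3750 = 0.86576 Tg; kt = 0.3750 × 2.77 = 1.039, e^(−kt) = 0.3539.
M(2.77) = 0.86576 + (1.102 − 0.86576) × 0.3539 = 0.86576 + 0.08359 = 0.94936 Tg.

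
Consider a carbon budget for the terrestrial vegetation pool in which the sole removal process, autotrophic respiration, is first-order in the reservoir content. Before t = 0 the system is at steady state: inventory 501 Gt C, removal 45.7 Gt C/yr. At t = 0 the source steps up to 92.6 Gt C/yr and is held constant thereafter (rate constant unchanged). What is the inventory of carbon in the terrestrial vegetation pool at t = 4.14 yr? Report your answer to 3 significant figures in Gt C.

663 Gt C

τ = M₀/F₀ = 501/45.7 = 10.96 yr; rate constant k = 1/τ.
New steady state M_∞ = F₁/k = F₁·τ = 92.6 × 10.96 = 1015.2 Gt C.
M(t) = M_∞ + (M₀ − M_∞)·e^(−t/τ); t/τ = 4.14/10.96 = 0.3776, so e^(−t/τ) = 0.6855.
M(t) = 1015.2 − 514.2 × 0.6855 = 662.71 Gt C.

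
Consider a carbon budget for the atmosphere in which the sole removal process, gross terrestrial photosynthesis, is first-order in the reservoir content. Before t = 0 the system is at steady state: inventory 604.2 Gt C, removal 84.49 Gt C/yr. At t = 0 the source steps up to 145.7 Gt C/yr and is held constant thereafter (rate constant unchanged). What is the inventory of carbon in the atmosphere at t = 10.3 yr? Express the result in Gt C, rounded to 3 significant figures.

938 Gt C

τ = M₀/F₀ = 604.2/84.49 = 7.151 yr; rate constant k = 1/τ.
New steady state M_∞ = F₁/k = F₁·τ = 145.7 × 7.151 = 1041.9 Gt C.
M(t) = M_∞ + (M₀ − M_∞)·e^(−t/τ); t/τ = 10.3/7.151 = 1.440, so e^(−t/τ) = 0.2368.
M(t) = 1041.9 − 437.7 × 0.2368 = 938.25 Gt C.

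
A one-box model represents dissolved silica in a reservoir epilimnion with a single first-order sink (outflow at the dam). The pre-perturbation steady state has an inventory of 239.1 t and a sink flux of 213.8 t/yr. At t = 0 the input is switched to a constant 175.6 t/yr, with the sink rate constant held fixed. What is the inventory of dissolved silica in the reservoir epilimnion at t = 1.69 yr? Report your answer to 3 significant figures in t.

206 t

The sink rate constant is k = F₀/M₀ = 213.8/239.1 = 0.8942 yr⁻¹.
Solving dM/dt = F₁ − kM with M(0) = M₀ gives M(t) = F₁/k + (M₀ − F₁/k)·e^(−kt).
F₁/k = 175.6/0.8942 = 196.38 t; kt = 0.8942 × 1.69 = 1.511, e^(−kt) = 0.2207.
M(1.69) = 196.38 + (239.1 − 196.38) × 0.2207 = 196.38 + 9.426 = 205.81 t.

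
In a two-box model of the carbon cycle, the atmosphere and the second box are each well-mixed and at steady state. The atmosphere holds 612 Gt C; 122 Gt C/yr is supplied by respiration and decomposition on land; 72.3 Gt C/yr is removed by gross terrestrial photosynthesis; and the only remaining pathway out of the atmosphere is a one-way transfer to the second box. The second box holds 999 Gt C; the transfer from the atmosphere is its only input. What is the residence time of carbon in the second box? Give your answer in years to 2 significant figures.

Balance the atmosphere: ΣF_in = 122.00 Gt C/yr.
Transfer to the second box = ΣF_in − (72.3) = 49.700 Gt C/yr.
At steady state the output of the second box equals its input, 49.700 Gt C/yr.
τ = M / F = 999 / 49.700 = 20.10 yr.

20 yr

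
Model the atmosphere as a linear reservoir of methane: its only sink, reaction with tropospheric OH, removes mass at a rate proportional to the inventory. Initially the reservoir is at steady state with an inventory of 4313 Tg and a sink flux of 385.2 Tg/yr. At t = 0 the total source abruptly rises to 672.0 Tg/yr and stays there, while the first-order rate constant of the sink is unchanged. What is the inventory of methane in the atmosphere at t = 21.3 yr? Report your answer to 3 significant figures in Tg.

τ = M₀/F₀ = 4313/385.2 = 11.20 yr; rate constant k = 1/τ.
New steady state M_∞ = F₁/k = F₁·τ = 672.0 × 11.20 = 7524.2 Tg.
M(t) = M_∞ + (M₀ − M_∞)·e^(−t/τ); t/τ = 21.3/11.20 = 1.902, so e^(−t/τ) = 0.1492.
M(t) = 7524.2 − 3211 × 0.1492 = 7045.1 Tg.

7050 Tg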